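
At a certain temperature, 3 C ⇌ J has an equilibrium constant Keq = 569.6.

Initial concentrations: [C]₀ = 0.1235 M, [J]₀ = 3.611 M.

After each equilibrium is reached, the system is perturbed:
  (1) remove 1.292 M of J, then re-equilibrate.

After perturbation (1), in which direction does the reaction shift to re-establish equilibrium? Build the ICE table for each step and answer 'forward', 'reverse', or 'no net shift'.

Direction: forward

Q₀ = 1917 vs Keq = 569.6 ⇒ Q>K, reverse
Step 1:
                   C          J
  Initial     0.1235      3.611
  Change     0.06123   -0.02041
  Equil       0.1847      3.591
  solve Keq expr → x = -0.02041; check Q = 569.6
Then remove 1.292 M of J.
Step 2:
                   C          J
  Initial     0.1847      2.299
  Change    -0.02533   0.008442
  Equil       0.1594      2.307
  solve Keq expr → x = 0.008442; check Q = 569.6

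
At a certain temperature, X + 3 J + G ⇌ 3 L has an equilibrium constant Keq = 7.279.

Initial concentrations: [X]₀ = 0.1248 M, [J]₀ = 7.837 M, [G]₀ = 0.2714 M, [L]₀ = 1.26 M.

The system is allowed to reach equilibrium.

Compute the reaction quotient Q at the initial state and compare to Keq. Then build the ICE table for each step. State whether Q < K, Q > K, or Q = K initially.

Q₀ = 0.1227 vs Keq = 7.279 ⇒ Q<K, forward
Step 1:
                   X          J          G          L
  I           0.1248      7.837     0.2714       1.26
  C           -0.116    -0.3481     -0.116     0.3481
  E         0.008756      7.489     0.1554      1.608
  solve Keq expr → x = 0.116; check Q = 7.279

Q₀ = 0.1227; Q < K (proceeds forward)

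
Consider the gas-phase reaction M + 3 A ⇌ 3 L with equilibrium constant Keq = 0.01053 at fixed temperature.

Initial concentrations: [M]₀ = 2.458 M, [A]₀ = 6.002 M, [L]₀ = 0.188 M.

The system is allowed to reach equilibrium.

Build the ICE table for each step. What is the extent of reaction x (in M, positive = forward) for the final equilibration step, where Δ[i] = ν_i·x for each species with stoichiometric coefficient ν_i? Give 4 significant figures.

x = 0.3879 M

Q₀ = 1.2503e-05 vs Keq = 0.01053 ⇒ Q<K, forward
Step 1:
                    M           A           L
  Initial       2.458       6.002       0.188
  Change      -0.3879      -1.164       1.164
  Equil          2.07       4.838       1.352
  solve Keq expr → x = 0.3879; check Q = 0.01053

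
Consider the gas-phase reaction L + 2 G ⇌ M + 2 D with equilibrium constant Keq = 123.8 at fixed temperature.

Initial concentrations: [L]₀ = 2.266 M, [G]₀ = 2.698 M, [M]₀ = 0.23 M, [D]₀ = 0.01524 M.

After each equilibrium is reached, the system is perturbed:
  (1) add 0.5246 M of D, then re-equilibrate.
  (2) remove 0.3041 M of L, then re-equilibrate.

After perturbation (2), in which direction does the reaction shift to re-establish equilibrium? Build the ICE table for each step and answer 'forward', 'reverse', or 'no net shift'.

Direction: reverse

Q₀ = 3.2386e-06 vs Keq = 123.8 ⇒ Q<K, forward
Step 1:
                  L         G         M         D
  init        2.266     2.698      0.23   0.01524
  Δ          -1.219    -2.439     1.219     2.439
  eq          1.047    0.2595     1.449     2.454
  solve Keq expr → x = 1.219; check Q = 123.8
Then add 0.5246 M of D.
Step 2:
                  L         G         M         D
  init        1.047    0.2595     1.449     2.978
  Δ         0.02252   0.04504  -0.02252  -0.04504
  eq          1.069    0.3045     1.427     2.933
  solve Keq expr → x = -0.02252; check Q = 123.8
Then remove 0.3041 M of L.
Step 3:
                  L         G         M         D
  init       0.7652    0.3045     1.427     2.933
  Δ         0.02137   0.04274  -0.02137  -0.04274
  eq         0.7865    0.3473     1.405     2.891
  solve Keq expr → x = -0.02137; check Q = 123.8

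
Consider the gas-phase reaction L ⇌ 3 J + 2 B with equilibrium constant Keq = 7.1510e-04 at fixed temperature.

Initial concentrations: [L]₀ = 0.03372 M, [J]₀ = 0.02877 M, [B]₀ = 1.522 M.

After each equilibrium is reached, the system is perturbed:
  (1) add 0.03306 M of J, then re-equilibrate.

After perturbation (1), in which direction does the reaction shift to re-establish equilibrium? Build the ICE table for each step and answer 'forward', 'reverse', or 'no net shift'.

Direction: reverse

Q₀ = 0.001636 vs Keq = 7.1510e-04 ⇒ Q>K, reverse
Step 1:
                   L          J          B
  Initial    0.03372    0.02877      1.522
  Change    0.002147   -0.00644  -0.004293
  Equil      0.03587    0.02233      1.518
  solve Keq expr → x = -0.002147; check Q = 7.1510e-04
Then add 0.03306 M of J.
Step 2:
                   L          J          B
  Initial    0.03587    0.05539      1.518
  Change     0.01029   -0.03088   -0.02059
  Equil      0.04616    0.02451      1.497
  solve Keq expr → x = -0.01029; check Q = 7.1510e-04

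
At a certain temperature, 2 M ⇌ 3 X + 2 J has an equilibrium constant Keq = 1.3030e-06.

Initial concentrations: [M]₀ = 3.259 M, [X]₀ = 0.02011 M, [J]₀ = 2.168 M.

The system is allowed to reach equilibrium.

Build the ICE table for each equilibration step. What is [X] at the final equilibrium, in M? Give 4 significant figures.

[X]_eq = 0.01436 M

Q₀ = 3.5990e-06 vs Keq = 1.3030e-06 ⇒ Q>K, reverse
Step 1:
                    M           X           J
  init          3.259     0.02011       2.168
  Δ          0.003833   -0.005749   -0.003833
  eq            3.263     0.01436       2.164
  solve Keq expr → x = -0.001916; check Q = 1.3030e-06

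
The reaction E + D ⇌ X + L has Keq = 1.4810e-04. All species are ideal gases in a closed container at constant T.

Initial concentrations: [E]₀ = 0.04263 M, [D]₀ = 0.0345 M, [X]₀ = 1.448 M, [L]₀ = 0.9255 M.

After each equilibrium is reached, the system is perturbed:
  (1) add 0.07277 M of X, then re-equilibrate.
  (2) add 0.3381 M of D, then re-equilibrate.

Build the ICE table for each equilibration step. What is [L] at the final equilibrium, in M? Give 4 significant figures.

Q₀ = 911.2 vs Keq = 1.4810e-04 ⇒ Q>K, reverse
Step 1:
                    E           D           X           L
  Initial     0.04263      0.0345       1.448      0.9255
  Change       0.9252      0.9252     -0.9252     -0.9252
  Equil        0.9679      0.9597      0.5228  2.6316e-04
  solve Keq expr → x = -0.9252; check Q = 1.4810e-04
Then add 0.07277 M of X.
Step 2:
                    E           D           X           L
  Initial      0.9679      0.9597      0.5955  2.6316e-04
  Change   3.2128e-05  3.2128e-05 -3.2128e-05 -3.2128e-05
  Equil        0.9679      0.9598      0.5955  2.3103e-04
  solve Keq expr → x = -3.2128e-05; check Q = 1.4810e-04
Then add 0.3381 M of D.
Step 3:
                    E           D           X           L
  Initial      0.9679       1.298      0.5955  2.3103e-04
  Change  -8.1297e-05 -8.1297e-05  8.1297e-05  8.1297e-05
  Equil        0.9678       1.298      0.5956  3.1233e-04
  solve Keq expr → x = 8.1297e-05; check Q = 1.4810e-04

[L]_eq = 3.1233e-04 M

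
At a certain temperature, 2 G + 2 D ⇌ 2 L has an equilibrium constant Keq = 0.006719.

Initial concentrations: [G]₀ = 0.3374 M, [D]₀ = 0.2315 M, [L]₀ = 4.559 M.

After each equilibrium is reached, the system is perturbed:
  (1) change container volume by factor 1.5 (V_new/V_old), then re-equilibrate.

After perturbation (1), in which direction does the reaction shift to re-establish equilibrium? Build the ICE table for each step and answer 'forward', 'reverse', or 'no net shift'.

Q₀ = 3407 vs Keq = 0.006719 ⇒ Q>K, reverse
Step 1:
                    G           D           L
  I            0.3374      0.2315       4.559
  C             3.429       3.429      -3.429
  E             3.766        3.66        1.13
  solve Keq expr → x = -1.714; check Q = 0.006719
Then change container volume by factor 1.5 (V_new/V_old).
Step 2:
                    G           D           L
  I             2.511        2.44      0.7534
  C            0.1768      0.1768     -0.1768
  E             2.688       2.617      0.5766
  solve Keq expr → x = -0.0884; check Q = 0.006719

Direction: reverse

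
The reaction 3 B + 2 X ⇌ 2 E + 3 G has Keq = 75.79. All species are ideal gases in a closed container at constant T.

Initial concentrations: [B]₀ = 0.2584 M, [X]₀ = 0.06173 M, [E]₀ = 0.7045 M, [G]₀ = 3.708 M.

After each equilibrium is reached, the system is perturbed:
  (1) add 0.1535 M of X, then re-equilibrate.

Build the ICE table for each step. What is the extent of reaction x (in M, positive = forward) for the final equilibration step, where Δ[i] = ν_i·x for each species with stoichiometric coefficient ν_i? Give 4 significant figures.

x = 0.02017 M

Q₀ = 3.8487e+05 vs Keq = 75.79 ⇒ Q>K, reverse
Step 1:
                    B           X           E           G
  Initial      0.2584     0.06173      0.7045       3.708
  Change       0.4894      0.3263     -0.3263     -0.4894
  Equil        0.7478       0.388      0.3782       3.219
  solve Keq expr → x = -0.1631; check Q = 75.79
Then add 0.1535 M of X.
Step 2:
                    B           X           E           G
  Initial      0.7478      0.5415      0.3782       3.219
  Change     -0.06052    -0.04035     0.04035     0.06052
  Equil        0.6873      0.5011      0.4186       3.279
  solve Keq expr → x = 0.02017; check Q = 75.79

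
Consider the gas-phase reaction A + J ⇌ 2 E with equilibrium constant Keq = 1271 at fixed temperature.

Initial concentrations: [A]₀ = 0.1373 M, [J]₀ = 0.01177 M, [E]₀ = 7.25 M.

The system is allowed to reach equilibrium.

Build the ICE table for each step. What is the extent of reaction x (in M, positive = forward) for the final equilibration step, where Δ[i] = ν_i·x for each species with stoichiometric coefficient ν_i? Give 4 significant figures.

x = -0.1313 M

Q₀ = 3.2526e+04 vs Keq = 1271 ⇒ Q>K, reverse
Step 1:
                    A           J           E
  init         0.1373     0.01177        7.25
  Δ            0.1313      0.1313     -0.2625
  eq           0.2686       0.143       6.987
  solve Keq expr → x = -0.1313; check Q = 1271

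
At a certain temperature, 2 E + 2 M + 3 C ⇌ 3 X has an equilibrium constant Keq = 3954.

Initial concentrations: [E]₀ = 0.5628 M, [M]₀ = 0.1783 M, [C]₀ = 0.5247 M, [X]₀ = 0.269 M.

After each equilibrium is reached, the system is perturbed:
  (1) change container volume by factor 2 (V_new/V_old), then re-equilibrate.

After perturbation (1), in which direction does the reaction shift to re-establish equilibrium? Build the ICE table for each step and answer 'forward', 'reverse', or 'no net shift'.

Direction: reverse

Q₀ = 13.38 vs Keq = 3954 ⇒ Q<K, forward
Step 1:
                   E          M          C          X
  I           0.5628     0.1783     0.5247      0.269
  C          -0.1228    -0.1228    -0.1842     0.1842
  E             0.44     0.0555     0.3405     0.4532
  solve Keq expr → x = 0.0614; check Q = 3954
Then change container volume by factor 2 (V_new/V_old).
Step 2:
                   E          M          C          X
  I             0.22    0.02775     0.1702     0.2266
  C          0.02646    0.02646    0.03969   -0.03969
  E           0.2465    0.05421     0.2099     0.1869
  solve Keq expr → x = -0.01323; check Q = 3954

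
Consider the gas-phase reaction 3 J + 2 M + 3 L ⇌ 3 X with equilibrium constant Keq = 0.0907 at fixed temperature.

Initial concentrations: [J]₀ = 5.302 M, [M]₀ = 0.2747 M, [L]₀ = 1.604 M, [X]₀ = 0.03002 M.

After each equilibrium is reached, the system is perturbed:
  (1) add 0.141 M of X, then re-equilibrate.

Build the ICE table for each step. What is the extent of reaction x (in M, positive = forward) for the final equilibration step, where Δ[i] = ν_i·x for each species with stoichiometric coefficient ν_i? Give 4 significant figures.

x = -0.009971 M

Q₀ = 5.8288e-07 vs Keq = 0.0907 ⇒ Q<K, forward
Step 1:
                  J         M         L         X
  init        5.302    0.2747     1.604   0.03002
  Δ         -0.3405    -0.227   -0.3405    0.3405
  eq          4.962   0.04771     1.264    0.3705
  solve Keq expr → x = 0.1135; check Q = 0.0907
Then add 0.141 M of X.
Step 2:
                  J         M         L         X
  init        4.962   0.04771     1.264    0.5115
  Δ         0.02991   0.01994   0.02991  -0.02991
  eq          4.991   0.06765     1.293    0.4816
  solve Keq expr → x = -0.009971; check Q = 0.0907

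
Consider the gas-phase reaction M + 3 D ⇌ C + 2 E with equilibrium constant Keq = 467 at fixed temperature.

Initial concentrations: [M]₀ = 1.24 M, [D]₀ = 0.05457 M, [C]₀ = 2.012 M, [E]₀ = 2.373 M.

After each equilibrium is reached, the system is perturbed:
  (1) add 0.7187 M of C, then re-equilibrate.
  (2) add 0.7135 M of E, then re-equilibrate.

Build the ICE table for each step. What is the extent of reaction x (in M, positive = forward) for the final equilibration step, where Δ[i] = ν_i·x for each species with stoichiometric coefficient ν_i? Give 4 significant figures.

Q₀ = 5.6226e+04 vs Keq = 467 ⇒ Q>K, reverse
Step 1:
                    M           D           C           E
  I              1.24     0.05457       2.012       2.373
  C           0.06586      0.1976    -0.06586     -0.1317
  E             1.306      0.2521       1.946       2.241
  solve Keq expr → x = -0.06586; check Q = 467
Then add 0.7187 M of C.
Step 2:
                    M           D           C           E
  I             1.306      0.2521       2.665       2.241
  C           0.00851     0.02553    -0.00851    -0.01702
  E             1.314      0.2777       2.656       2.224
  solve Keq expr → x = -0.00851; check Q = 467
Then add 0.7135 M of E.
Step 3:
                    M           D           C           E
  I             1.314      0.2777       2.656       2.938
  C           0.01727     0.05181    -0.01727    -0.03454
  E             1.332      0.3295       2.639       2.903
  solve Keq expr → x = -0.01727; check Q = 467

x = -0.01727 M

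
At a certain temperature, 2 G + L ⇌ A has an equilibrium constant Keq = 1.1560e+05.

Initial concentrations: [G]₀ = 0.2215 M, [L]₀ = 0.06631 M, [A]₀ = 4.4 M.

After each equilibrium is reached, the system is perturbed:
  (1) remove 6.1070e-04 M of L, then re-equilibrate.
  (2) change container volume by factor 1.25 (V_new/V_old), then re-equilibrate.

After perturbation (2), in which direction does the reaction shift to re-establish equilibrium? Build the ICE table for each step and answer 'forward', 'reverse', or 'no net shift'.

Direction: reverse

Q₀ = 1352 vs Keq = 1.1560e+05 ⇒ Q<K, forward
Step 1:
                    G           L           A
  I            0.2215     0.06631         4.4
  C           -0.1244    -0.06221     0.06221
  E           0.09707    0.004096       4.462
  solve Keq expr → x = 0.06221; check Q = 1.1560e+05
Then remove 6.1070e-04 M of L.
Step 2:
                    G           L           A
  I           0.09707    0.003486       4.462
  C          0.001047  5.2331e-04 -5.2331e-04
  E           0.09812    0.004009       4.462
  solve Keq expr → x = -5.2331e-04; check Q = 1.1560e+05
Then change container volume by factor 1.25 (V_new/V_old).
Step 3:
                    G           L           A
  I            0.0785    0.003207       3.569
  C          0.002902    0.001451   -0.001451
  E            0.0814    0.004658       3.568
  solve Keq expr → x = -0.001451; check Q = 1.1560e+05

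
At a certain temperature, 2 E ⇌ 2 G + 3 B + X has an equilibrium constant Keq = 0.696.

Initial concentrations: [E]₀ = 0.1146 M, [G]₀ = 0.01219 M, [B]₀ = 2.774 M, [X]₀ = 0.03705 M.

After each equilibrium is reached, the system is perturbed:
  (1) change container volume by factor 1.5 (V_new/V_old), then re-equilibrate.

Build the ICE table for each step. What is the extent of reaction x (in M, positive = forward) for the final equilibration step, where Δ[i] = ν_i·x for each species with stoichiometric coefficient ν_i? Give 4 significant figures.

x = 0.007378 M

Q₀ = 0.008948 vs Keq = 0.696 ⇒ Q<K, forward
Step 1:
                  E         G         B         X
  Initial    0.1146   0.01219     2.774   0.03705
  Change   -0.04121   0.04121   0.06181    0.0206
  Equil     0.07339    0.0534     2.836   0.05765
  solve Keq expr → x = 0.0206; check Q = 0.696
Then change container volume by factor 1.5 (V_new/V_old).
Step 2:
                  E         G         B         X
  Initial   0.04893    0.0356     1.891   0.03844
  Change   -0.01476   0.01476   0.02213  0.007378
  Equil     0.03417   0.05035     1.913   0.04581
  solve Keq expr → x = 0.007378; check Q = 0.696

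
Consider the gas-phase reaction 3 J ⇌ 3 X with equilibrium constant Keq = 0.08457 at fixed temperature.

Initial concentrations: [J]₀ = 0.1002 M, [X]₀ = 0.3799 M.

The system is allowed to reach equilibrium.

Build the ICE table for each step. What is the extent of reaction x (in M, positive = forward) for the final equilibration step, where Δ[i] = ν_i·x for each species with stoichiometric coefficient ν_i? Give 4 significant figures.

Q₀ = 54.5 vs Keq = 0.08457 ⇒ Q>K, reverse
Step 1:
                  J         X
  Initial    0.1002    0.3799
  Change     0.2334   -0.2334
  Equil      0.3336    0.1465
  solve Keq expr → x = -0.07782; check Q = 0.08457

x = -0.07782 M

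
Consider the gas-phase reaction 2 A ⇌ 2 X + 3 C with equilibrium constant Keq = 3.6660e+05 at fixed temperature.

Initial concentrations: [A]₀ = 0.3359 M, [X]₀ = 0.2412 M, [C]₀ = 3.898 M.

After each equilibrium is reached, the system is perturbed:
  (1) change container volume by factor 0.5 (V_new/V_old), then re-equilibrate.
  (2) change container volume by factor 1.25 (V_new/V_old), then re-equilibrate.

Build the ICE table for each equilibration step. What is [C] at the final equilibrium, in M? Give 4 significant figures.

Q₀ = 30.54 vs Keq = 3.6660e+05 ⇒ Q<K, forward
Step 1:
                  A         X         C
  init       0.3359    0.2412     3.898
  Δ         -0.3273    0.3273    0.4909
  eq       0.008633    0.5685     4.389
  solve Keq expr → x = 0.1636; check Q = 3.6660e+05
Then change container volume by factor 0.5 (V_new/V_old).
Step 2:
                  A         X         C
  init      0.01727     1.137     8.778
  Δ         0.02992  -0.02992  -0.04488
  eq        0.04718     1.107     8.733
  solve Keq expr → x = -0.01496; check Q = 3.6660e+05
Then change container volume by factor 1.25 (V_new/V_old).
Step 3:
                  A         X         C
  init      0.03775    0.8856     6.986
  Δ        -0.01033   0.01033    0.0155
  eq        0.02742    0.8959     7.002
  solve Keq expr → x = 0.005166; check Q = 3.6660e+05

[C]_eq = 7.002 M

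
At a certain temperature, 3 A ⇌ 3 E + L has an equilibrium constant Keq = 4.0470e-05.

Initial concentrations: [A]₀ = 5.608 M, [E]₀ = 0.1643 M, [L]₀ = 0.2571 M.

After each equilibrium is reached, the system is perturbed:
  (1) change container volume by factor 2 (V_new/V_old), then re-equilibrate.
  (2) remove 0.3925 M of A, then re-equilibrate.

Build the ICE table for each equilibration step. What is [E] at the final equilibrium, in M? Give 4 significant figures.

Q₀ = 6.4653e-06 vs Keq = 4.0470e-05 ⇒ Q<K, forward
Step 1:
                   A          E          L
  Initial      5.608     0.1643     0.2571
  Change     -0.1183     0.1183    0.03945
  Equil         5.49     0.2826     0.2965
  solve Keq expr → x = 0.03945; check Q = 4.0470e-05
Then change container volume by factor 2 (V_new/V_old).
Step 2:
                   A          E          L
  Initial      2.745     0.1413     0.1483
  Change    -0.03084    0.03084    0.01028
  Equil        2.714     0.1722     0.1586
  solve Keq expr → x = 0.01028; check Q = 4.0470e-05
Then remove 0.3925 M of A.
Step 3:
                   A          E          L
  Initial      2.321     0.1722     0.1586
  Change     0.02127   -0.02127  -0.007089
  Equil        2.343     0.1509     0.1515
  solve Keq expr → x = -0.007089; check Q = 4.0470e-05

[E]_eq = 0.1509 M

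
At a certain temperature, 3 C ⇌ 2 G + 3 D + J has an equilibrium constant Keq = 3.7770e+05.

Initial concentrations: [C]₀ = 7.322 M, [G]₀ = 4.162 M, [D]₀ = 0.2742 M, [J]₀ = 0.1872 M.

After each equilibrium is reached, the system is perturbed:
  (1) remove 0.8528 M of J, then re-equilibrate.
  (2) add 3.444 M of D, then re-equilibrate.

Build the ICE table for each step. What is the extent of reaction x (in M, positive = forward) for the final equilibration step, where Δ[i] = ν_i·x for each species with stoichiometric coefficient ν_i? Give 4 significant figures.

Q₀ = 1.7030e-04 vs Keq = 3.7770e+05 ⇒ Q<K, forward
Step 1:
                    C           G           D           J
  I             7.322       4.162      0.2742      0.1872
  C            -6.768       4.512       6.768       2.256
  E            0.5539       8.674       7.042       2.443
  solve Keq expr → x = 2.256; check Q = 3.7770e+05
Then remove 0.8528 M of J.
Step 2:
                    C           G           D           J
  I            0.5539       8.674       7.042        1.59
  C          -0.06555      0.0437     0.06555     0.02185
  E            0.4884       8.718       7.108       1.612
  solve Keq expr → x = 0.02185; check Q = 3.7770e+05
Then add 3.444 M of D.
Step 3:
                    C           G           D           J
  I            0.4884       8.718       10.55       1.612
  C             0.205     -0.1367      -0.205    -0.06834
  E            0.6934       8.581       10.35       1.544
  solve Keq expr → x = -0.06834; check Q = 3.7770e+05

x = -0.06834 M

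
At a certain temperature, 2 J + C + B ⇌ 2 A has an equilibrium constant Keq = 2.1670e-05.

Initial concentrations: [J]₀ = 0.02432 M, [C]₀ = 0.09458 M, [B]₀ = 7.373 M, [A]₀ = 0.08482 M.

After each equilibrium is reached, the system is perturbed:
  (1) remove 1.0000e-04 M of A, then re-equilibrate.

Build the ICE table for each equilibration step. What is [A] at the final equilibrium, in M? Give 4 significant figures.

[A]_eq = 5.0863e-04 M

Q₀ = 17.44 vs Keq = 2.1670e-05 ⇒ Q>K, reverse
Step 1:
                   J          C          B          A
  init       0.02432    0.09458      7.373    0.08482
  Δ          0.08431    0.04216    0.04216   -0.08431
  eq          0.1086     0.1367      7.415 5.0919e-04
  solve Keq expr → x = -0.04216; check Q = 2.1670e-05
Then remove 1.0000e-04 M of A.
Step 2:
                   J          C          B          A
  init        0.1086     0.1367      7.415 4.0919e-04
  Δ       -9.9440e-05 -4.9720e-05 -4.9720e-05 9.9440e-05
  eq          0.1085     0.1367      7.415 5.0863e-04
  solve Keq expr → x = 4.9720e-05; check Q = 2.1670e-05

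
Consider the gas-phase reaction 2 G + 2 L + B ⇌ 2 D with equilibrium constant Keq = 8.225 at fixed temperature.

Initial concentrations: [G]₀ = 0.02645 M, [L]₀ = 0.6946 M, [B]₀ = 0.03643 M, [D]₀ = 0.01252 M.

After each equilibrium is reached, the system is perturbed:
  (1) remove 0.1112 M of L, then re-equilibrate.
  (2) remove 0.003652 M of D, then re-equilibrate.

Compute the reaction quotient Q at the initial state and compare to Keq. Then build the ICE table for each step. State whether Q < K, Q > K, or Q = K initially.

Q₀ = 12.75; Q > K (proceeds reverse)

Q₀ = 12.75 vs Keq = 8.225 ⇒ Q>K, reverse
Step 1:
                    G           L           B           D
  init        0.02645      0.6946     0.03643     0.01252
  Δ          0.001677    0.001677  8.3854e-04   -0.001677
  eq          0.02813      0.6963     0.03727     0.01084
  solve Keq expr → x = -8.3854e-04; check Q = 8.225
Then remove 0.1112 M of L.
Step 2:
                    G           L           B           D
  init        0.02813      0.5851     0.03727     0.01084
  Δ          0.001234    0.001234  6.1676e-04   -0.001234
  eq          0.02936      0.5863     0.03789    0.009609
  solve Keq expr → x = -6.1676e-04; check Q = 8.225
Then remove 0.003652 M of D.
Step 3:
                    G           L           B           D
  init        0.02936      0.5863     0.03789    0.005957
  Δ         -0.002608   -0.002608   -0.001304    0.002608
  eq          0.02675      0.5837     0.03658    0.008566
  solve Keq expr → x = 0.001304; check Q = 8.225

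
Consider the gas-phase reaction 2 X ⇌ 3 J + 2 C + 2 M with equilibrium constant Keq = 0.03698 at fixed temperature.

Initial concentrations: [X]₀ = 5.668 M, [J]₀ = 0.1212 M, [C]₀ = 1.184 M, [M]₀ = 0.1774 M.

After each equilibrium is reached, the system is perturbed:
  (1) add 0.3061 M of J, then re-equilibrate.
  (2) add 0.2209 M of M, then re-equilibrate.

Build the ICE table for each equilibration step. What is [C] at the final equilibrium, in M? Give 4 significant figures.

[C]_eq = 1.525 M

Q₀ = 2.4449e-06 vs Keq = 0.03698 ⇒ Q<K, forward
Step 1:
                  X         J         C         M
  I           5.668    0.1212     1.184    0.1774
  C         -0.5144    0.7716    0.5144    0.5144
  E           5.154    0.8928     1.698    0.6918
  solve Keq expr → x = 0.2572; check Q = 0.03698
Then add 0.3061 M of J.
Step 2:
                  X         J         C         M
  I           5.154     1.199     1.698    0.6918
  C          0.1012   -0.1518   -0.1012   -0.1012
  E           5.255     1.047     1.597    0.5906
  solve Keq expr → x = -0.05061; check Q = 0.03698
Then add 0.2209 M of M.
Step 3:
                  X         J         C         M
  I           5.255     1.047     1.597    0.8115
  C          0.0724   -0.1086   -0.0724   -0.0724
  E           5.327    0.9384     1.525    0.7391
  solve Keq expr → x = -0.0362; check Q = 0.03698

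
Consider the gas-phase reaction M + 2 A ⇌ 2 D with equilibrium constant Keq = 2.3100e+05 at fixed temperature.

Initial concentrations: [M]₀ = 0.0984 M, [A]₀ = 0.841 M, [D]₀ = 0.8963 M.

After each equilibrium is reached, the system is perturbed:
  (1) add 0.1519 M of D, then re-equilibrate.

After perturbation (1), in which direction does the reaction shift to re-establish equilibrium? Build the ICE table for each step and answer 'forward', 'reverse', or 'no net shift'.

Direction: reverse

Q₀ = 11.54 vs Keq = 2.3100e+05 ⇒ Q<K, forward
Step 1:
                  M         A         D
  Initial    0.0984     0.841    0.8963
  Change   -0.09839   -0.1968    0.1968
  Equil   1.2463e-05    0.6442     1.093
  solve Keq expr → x = 0.09839; check Q = 2.3100e+05
Then add 0.1519 M of D.
Step 2:
                  M         A         D
  Initial 1.2463e-05    0.6442     1.245
  Change  3.7039e-06 7.4078e-06 -7.4078e-06
  Equil   1.6167e-05    0.6442     1.245
  solve Keq expr → x = -3.7039e-06; check Q = 2.3100e+05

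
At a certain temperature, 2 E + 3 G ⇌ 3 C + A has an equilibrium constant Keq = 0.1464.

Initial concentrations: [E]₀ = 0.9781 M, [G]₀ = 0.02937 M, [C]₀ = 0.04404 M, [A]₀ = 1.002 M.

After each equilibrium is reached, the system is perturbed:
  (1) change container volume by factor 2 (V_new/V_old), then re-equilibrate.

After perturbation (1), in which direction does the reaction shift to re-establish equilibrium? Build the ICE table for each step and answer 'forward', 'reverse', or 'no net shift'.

Q₀ = 3.531 vs Keq = 0.1464 ⇒ Q>K, reverse
Step 1:
                    E           G           C           A
  Initial      0.9781     0.02937     0.04404       1.002
  Change      0.01252     0.01878    -0.01878   -0.006261
  Equil        0.9906     0.04815     0.02526      0.9957
  solve Keq expr → x = -0.006261; check Q = 0.1464
Then change container volume by factor 2 (V_new/V_old).
Step 2:
                    E           G           C           A
  Initial      0.4953     0.02408     0.01263      0.4979
  Change     0.001216    0.001824   -0.001824 -6.0796e-04
  Equil        0.4965      0.0259      0.0108      0.4973
  solve Keq expr → x = -6.0796e-04; check Q = 0.1464

Direction: reverse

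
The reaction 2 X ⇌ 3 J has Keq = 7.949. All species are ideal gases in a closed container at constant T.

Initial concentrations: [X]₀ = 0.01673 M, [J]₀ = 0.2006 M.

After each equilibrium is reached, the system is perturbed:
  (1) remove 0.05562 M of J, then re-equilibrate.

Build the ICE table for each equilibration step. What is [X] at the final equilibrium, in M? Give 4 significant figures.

Q₀ = 28.84 vs Keq = 7.949 ⇒ Q>K, reverse
Step 1:
                  X         J
  Initial   0.01673    0.2006
  Change    0.01121  -0.01682
  Equil     0.02794    0.1838
  solve Keq expr → x = -0.005607; check Q = 7.949
Then remove 0.05562 M of J.
Step 2:
                  X         J
  Initial   0.02794    0.1282
  Change  -0.009025   0.01354
  Equil     0.01892    0.1417
  solve Keq expr → x = 0.004513; check Q = 7.949

[X]_eq = 0.01892 M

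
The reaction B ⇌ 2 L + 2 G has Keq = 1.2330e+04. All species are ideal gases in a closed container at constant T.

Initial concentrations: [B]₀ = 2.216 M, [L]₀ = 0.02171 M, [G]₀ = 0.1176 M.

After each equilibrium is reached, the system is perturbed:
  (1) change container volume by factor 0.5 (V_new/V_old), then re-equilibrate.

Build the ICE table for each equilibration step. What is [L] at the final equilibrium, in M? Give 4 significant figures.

Q₀ = 2.9415e-06 vs Keq = 1.2330e+04 ⇒ Q<K, forward
Step 1:
                   B          L          G
  I            2.216    0.02171     0.1176
  C           -2.185      4.369      4.369
  E          0.03147      4.391      4.487
  solve Keq expr → x = 2.185; check Q = 1.2330e+04
Then change container volume by factor 0.5 (V_new/V_old).
Step 2:
                   B          L          G
  I          0.06295      8.782      8.973
  C           0.3129    -0.6259    -0.6259
  E           0.3759      8.156      8.347
  solve Keq expr → x = -0.3129; check Q = 1.2330e+04

[L]_eq = 8.156 M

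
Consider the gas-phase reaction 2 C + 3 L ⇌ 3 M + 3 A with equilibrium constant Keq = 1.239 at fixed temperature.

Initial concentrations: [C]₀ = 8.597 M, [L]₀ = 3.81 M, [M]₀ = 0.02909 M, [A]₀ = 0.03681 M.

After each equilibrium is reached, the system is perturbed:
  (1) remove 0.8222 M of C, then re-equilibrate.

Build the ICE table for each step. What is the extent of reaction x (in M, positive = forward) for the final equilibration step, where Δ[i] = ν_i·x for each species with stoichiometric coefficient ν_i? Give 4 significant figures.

x = -0.01736 M

Q₀ = 3.0037e-13 vs Keq = 1.239 ⇒ Q<K, forward
Step 1:
                   C          L          M          A
  init         8.597       3.81    0.02909    0.03681
  Δ           -1.572     -2.358      2.358      2.358
  eq           7.025      1.452      2.387      2.395
  solve Keq expr → x = 0.7861; check Q = 1.239
Then remove 0.8222 M of C.
Step 2:
                   C          L          M          A
  init         6.203      1.452      2.387      2.395
  Δ          0.03471    0.05207   -0.05207   -0.05207
  eq           6.237      1.504      2.335      2.343
  solve Keq expr → x = -0.01736; check Q = 1.239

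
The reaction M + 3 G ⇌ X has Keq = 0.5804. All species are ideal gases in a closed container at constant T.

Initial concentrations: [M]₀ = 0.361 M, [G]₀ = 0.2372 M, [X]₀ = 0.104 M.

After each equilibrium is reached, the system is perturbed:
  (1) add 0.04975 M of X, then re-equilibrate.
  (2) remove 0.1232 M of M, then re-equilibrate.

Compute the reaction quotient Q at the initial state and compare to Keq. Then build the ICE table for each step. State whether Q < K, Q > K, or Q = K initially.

Q₀ = 21.59 vs Keq = 0.5804 ⇒ Q>K, reverse
Step 1:
                    M           G           X
  Initial       0.361      0.2372       0.104
  Change      0.07758      0.2327    -0.07758
  Equil        0.4386      0.4699     0.02642
  solve Keq expr → x = -0.07758; check Q = 0.5804
Then add 0.04975 M of X.
Step 2:
                    M           G           X
  Initial      0.4386      0.4699     0.07617
  Change      0.02915     0.08746    -0.02915
  Equil        0.4677      0.5574     0.04702
  solve Keq expr → x = -0.02915; check Q = 0.5804
Then remove 0.1232 M of M.
Step 3:
                    M           G           X
  Initial      0.3445      0.5574     0.04702
  Change     0.007309     0.02193   -0.007309
  Equil        0.3518      0.5793     0.03971
  solve Keq expr → x = -0.007309; check Q = 0.5804

Q₀ = 21.59; Q > K (proceeds reverse)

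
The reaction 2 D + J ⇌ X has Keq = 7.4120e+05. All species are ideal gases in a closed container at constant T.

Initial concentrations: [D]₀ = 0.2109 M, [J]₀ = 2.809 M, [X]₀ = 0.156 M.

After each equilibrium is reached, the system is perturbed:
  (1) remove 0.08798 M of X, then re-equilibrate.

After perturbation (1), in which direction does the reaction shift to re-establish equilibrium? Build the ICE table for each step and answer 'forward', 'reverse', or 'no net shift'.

Q₀ = 1.249 vs Keq = 7.4120e+05 ⇒ Q<K, forward
Step 1:
                   D          J          X
  Initial     0.2109      2.809      0.156
  Change     -0.2105    -0.1053     0.1053
  Equil   3.6107e-04      2.704     0.2613
  solve Keq expr → x = 0.1053; check Q = 7.4120e+05
Then remove 0.08798 M of X.
Step 2:
                   D          J          X
  Initial 3.6107e-04      2.704     0.1733
  Change  -6.6982e-05 -3.3491e-05 3.3491e-05
  Equil   2.9409e-04      2.704     0.1733
  solve Keq expr → x = 3.3491e-05; check Q = 7.4120e+05

Direction: forward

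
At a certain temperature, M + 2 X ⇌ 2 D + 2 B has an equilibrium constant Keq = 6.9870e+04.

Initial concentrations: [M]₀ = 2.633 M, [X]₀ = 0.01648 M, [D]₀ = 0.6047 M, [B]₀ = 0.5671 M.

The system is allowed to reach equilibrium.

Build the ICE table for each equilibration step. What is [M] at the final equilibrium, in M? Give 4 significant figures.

Q₀ = 164.5 vs Keq = 6.9870e+04 ⇒ Q<K, forward
Step 1:
                   M          X          D          B
  init         2.633    0.01648     0.6047     0.5671
  Δ        -0.007818   -0.01564    0.01564    0.01564
  eq           2.625 8.4406e-04     0.6203     0.5827
  solve Keq expr → x = 0.007818; check Q = 6.9870e+04

[M]_eq = 2.625 M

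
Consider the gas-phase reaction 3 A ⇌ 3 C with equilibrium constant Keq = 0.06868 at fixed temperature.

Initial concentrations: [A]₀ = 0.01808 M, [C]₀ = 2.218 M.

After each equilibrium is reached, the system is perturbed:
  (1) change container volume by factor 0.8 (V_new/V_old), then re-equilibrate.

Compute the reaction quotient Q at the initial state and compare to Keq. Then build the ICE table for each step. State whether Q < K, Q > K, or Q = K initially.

Q₀ = 1.8462e+06 vs Keq = 0.06868 ⇒ Q>K, reverse
Step 1:
                    A           C
  I           0.01808       2.218
  C             1.568      -1.568
  E             1.586      0.6497
  solve Keq expr → x = -0.5228; check Q = 0.06868
Then change container volume by factor 0.8 (V_new/V_old).
Step 2:
                    A           C
  I             1.983      0.8121
  C                 0           0
  E             1.983      0.8121
  solve Keq expr → x = 0; check Q = 0.06868

Q₀ = 1.8462e+06; Q > K (proceeds reverse)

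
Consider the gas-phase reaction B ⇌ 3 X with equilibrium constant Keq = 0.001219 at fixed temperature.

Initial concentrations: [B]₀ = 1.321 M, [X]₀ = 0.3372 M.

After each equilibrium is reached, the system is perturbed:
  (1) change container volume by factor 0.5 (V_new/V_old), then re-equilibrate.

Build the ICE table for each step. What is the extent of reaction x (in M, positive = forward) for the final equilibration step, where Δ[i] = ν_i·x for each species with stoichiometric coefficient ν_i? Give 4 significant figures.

x = -0.02926 M

Q₀ = 0.02902 vs Keq = 0.001219 ⇒ Q>K, reverse
Step 1:
                  B         X
  I           1.321    0.3372
  C         0.07263   -0.2179
  E           1.394    0.1193
  solve Keq expr → x = -0.07263; check Q = 0.001219
Then change container volume by factor 0.5 (V_new/V_old).
Step 2:
                  B         X
  I           2.787    0.2386
  C         0.02926  -0.08778
  E           2.817    0.1509
  solve Keq expr → x = -0.02926; check Q = 0.001219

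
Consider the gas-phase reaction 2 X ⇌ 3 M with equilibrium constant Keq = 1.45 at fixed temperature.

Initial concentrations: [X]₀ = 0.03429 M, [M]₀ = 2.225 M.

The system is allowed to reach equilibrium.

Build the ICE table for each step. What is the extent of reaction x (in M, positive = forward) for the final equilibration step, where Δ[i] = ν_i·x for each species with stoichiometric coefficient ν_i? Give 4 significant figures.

x = -0.4048 M

Q₀ = 9368 vs Keq = 1.45 ⇒ Q>K, reverse
Step 1:
                  X         M
  init      0.03429     2.225
  Δ          0.8095    -1.214
  eq         0.8438     1.011
  solve Keq expr → x = -0.4048; check Q = 1.45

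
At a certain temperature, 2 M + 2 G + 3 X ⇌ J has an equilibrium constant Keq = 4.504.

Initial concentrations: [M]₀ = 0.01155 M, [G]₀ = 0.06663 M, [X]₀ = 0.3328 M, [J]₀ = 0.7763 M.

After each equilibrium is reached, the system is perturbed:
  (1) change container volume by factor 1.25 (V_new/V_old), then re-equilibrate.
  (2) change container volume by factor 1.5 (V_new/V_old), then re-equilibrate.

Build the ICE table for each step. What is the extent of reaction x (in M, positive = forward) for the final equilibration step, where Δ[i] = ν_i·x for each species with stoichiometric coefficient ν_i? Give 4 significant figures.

x = -0.06856 M

Q₀ = 3.5561e+07 vs Keq = 4.504 ⇒ Q>K, reverse
Step 1:
                   M          G          X          J
  Initial    0.01155    0.06663     0.3328     0.7763
  Change      0.5073     0.5073      0.761    -0.2537
  Equil       0.5189     0.5739      1.094     0.5226
  solve Keq expr → x = -0.2537; check Q = 4.504
Then change container volume by factor 1.25 (V_new/V_old).
Step 2:
                   M          G          X          J
  Initial     0.4151     0.4592      0.875     0.4181
  Change      0.0933     0.0933     0.1399   -0.04665
  Equil       0.5084     0.5525      1.015     0.3715
  solve Keq expr → x = -0.04665; check Q = 4.504
Then change container volume by factor 1.5 (V_new/V_old).
Step 3:
                   M          G          X          J
  Initial     0.3389     0.3683     0.6766     0.2476
  Change      0.1371     0.1371     0.2057   -0.06856
  Equil        0.476     0.5054     0.8823     0.1791
  solve Keq expr → x = -0.06856; check Q = 4.504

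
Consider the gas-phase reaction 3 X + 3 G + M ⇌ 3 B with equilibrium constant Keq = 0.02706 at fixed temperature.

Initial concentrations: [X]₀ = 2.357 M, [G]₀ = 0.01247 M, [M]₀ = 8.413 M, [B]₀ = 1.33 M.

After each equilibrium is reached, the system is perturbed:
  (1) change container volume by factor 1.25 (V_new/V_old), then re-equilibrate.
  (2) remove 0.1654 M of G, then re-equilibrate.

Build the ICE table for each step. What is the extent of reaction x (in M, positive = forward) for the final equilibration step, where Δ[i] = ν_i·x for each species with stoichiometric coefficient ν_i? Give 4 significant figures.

x = -0.02873 M

Q₀ = 1.1014e+04 vs Keq = 0.02706 ⇒ Q>K, reverse
Step 1:
                    X           G           M           B
  init          2.357     0.01247       8.413        1.33
  Δ            0.4772      0.4772      0.1591     -0.4772
  eq            2.834      0.4897       8.572      0.8528
  solve Keq expr → x = -0.1591; check Q = 0.02706
Then change container volume by factor 1.25 (V_new/V_old).
Step 2:
                    X           G           M           B
  init          2.267      0.3918       6.858      0.6822
  Δ           0.06843     0.06843     0.02281    -0.06843
  eq            2.336      0.4602        6.88      0.6138
  solve Keq expr → x = -0.02281; check Q = 0.02706
Then remove 0.1654 M of G.
Step 3:
                    X           G           M           B
  init          2.336      0.2948        6.88      0.6138
  Δ           0.08618     0.08618     0.02873    -0.08618
  eq            2.422       0.381       6.909      0.5276
  solve Keq expr → x = -0.02873; check Q = 0.02706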